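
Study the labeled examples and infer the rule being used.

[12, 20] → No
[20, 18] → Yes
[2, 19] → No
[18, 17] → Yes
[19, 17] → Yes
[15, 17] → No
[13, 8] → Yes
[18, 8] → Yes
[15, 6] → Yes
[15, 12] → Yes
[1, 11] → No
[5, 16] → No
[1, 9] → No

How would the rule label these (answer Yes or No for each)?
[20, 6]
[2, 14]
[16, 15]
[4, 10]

The classifier is using: first > second.
Yes: [20, 6], since 20 > 6.
No: [2, 14], since 2 < 14.
Yes: [16, 15], since 16 > 15.
No: [4, 10], since 4 < 10.

Yes, No, Yes, No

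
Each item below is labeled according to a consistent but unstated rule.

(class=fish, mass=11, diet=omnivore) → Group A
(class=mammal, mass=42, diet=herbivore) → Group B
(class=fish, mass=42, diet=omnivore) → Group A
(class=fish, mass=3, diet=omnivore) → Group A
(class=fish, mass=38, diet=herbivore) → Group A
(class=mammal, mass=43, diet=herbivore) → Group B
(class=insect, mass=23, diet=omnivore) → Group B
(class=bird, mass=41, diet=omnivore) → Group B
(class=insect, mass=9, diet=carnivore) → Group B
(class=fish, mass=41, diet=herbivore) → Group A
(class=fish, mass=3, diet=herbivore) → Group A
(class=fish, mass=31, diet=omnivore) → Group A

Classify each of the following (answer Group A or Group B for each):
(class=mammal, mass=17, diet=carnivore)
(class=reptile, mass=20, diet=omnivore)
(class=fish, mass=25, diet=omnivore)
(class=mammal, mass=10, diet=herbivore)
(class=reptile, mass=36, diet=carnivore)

Looking at the examples, the only property every 'Group A' case has and every 'Group B' case lacks is: class is fish.

Group B, Group B, Group A, Group B, Group B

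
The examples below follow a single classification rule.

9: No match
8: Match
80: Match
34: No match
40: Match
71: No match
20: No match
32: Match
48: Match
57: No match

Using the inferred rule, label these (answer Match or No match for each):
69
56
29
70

No match, Match, No match, No match

The rule appears to be: multiple of 8.
69 → 69 = 8·8 + 5 → No match. 56 → 56 = 8·7 → Match. 29 → 29 = 8·3 + 5 → No match. 70 → 70 = 8·8 + 6 → No match.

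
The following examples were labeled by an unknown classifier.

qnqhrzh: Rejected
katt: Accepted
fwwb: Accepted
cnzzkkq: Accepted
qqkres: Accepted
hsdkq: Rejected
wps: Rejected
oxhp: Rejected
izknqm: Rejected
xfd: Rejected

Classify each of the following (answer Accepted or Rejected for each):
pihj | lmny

A rule that fits every label: has a double letter — true of each 'Accepted' example, false of each 'Rejected' one.
Rejected: pihj, since no doubled letter. Rejected: lmny, since no doubled letter.

Rejected, Rejected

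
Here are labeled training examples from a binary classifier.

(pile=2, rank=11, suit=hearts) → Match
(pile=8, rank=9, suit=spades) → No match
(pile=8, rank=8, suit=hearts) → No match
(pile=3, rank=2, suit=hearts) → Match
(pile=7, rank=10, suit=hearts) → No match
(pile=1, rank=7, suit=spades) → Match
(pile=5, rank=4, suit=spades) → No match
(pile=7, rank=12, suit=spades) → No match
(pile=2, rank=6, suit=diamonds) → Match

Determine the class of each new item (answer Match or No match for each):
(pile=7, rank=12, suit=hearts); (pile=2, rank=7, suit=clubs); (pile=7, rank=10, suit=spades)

Rule: pile ≤ 3. This holds for each 'Match' example and fails for each 'No match' one.
No match: (pile=7, rank=12, suit=hearts), since pile = 7. Match: (pile=2, rank=7, suit=clubs), since pile = 2. No match: (pile=7, rank=10, suit=spades), since pile = 7.

No match, Match, No match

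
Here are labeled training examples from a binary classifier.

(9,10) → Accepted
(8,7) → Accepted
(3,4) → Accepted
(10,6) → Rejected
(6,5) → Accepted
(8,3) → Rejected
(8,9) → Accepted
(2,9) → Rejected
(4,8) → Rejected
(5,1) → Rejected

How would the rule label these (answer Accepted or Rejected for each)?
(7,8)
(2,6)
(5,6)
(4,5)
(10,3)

The distinguishing property — |first − second| ≤ 1 — holds for all the 'Accepted' cases and none of the 'Rejected' cases.

Accepted, Rejected, Accepted, Accepted, Rejected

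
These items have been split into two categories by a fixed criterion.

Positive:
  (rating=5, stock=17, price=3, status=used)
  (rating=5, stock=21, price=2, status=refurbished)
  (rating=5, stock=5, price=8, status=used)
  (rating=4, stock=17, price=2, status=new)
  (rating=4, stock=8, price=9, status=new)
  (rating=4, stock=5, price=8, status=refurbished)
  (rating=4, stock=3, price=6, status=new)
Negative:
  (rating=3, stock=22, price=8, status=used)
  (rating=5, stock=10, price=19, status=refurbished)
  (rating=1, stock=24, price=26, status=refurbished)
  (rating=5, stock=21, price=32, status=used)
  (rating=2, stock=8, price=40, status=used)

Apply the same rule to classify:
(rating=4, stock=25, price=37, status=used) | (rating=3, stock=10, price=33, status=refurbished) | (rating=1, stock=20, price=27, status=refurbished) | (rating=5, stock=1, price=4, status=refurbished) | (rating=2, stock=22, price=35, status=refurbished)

A rule that fits every label: price ≤ 9 AND rating ≥ 4 — true of each 'Positive' example, false of each 'Negative' one.
(rating=4, stock=25, price=37, status=used) → price = 37, rating = 4 → Negative. (rating=3, stock=10, price=33, status=refurbished) → price = 33, rating = 3 → Negative. (rating=1, stock=20, price=27, status=refurbished) → price = 27, rating = 1 → Negative. (rating=5, stock=1, price=4, status=refurbished) → price = 4, rating = 5 → Positive. (rating=2, stock=22, price=35, status=refurbished) → price = 35, rating = 2 → Negative.

Negative, Negative, Negative, Positive, Negative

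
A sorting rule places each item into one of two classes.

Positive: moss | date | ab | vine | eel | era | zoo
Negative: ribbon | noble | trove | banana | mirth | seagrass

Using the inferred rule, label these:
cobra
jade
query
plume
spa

Negative, Positive, Negative, Negative, Positive

The pattern is that an item is 'Positive' exactly when: length ≤ 4.
cobra: length 5, does not pass → Negative.
jade: length 4, has this property → Positive.
query: length 5, does not pass → Negative.
plume: length 5, does not pass → Negative.
spa: length 3, has this property → Positive.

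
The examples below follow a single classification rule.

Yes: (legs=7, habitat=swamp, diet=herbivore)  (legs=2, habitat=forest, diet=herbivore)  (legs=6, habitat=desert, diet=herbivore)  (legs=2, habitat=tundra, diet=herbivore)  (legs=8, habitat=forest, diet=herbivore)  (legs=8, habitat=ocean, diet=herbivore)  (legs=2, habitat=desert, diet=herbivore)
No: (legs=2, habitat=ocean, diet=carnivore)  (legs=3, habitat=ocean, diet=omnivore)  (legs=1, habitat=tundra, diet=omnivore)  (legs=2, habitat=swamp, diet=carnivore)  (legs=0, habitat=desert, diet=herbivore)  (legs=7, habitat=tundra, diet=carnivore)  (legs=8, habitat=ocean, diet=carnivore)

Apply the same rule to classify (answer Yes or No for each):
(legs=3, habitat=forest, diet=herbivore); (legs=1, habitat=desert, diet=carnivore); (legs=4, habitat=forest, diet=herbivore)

Yes, No, Yes

The common property of the 'Yes' items is: diet is herbivore AND legs ≥ 1. No 'No' item has it.
(legs=3, habitat=forest, diet=herbivore): diet is herbivore, legs = 3, has this property → Yes. (legs=1, habitat=desert, diet=carnivore): diet is carnivore, legs = 1, doesn't qualify → No. (legs=4, habitat=forest, diet=herbivore): diet is herbivore, legs = 4, has this property → Yes.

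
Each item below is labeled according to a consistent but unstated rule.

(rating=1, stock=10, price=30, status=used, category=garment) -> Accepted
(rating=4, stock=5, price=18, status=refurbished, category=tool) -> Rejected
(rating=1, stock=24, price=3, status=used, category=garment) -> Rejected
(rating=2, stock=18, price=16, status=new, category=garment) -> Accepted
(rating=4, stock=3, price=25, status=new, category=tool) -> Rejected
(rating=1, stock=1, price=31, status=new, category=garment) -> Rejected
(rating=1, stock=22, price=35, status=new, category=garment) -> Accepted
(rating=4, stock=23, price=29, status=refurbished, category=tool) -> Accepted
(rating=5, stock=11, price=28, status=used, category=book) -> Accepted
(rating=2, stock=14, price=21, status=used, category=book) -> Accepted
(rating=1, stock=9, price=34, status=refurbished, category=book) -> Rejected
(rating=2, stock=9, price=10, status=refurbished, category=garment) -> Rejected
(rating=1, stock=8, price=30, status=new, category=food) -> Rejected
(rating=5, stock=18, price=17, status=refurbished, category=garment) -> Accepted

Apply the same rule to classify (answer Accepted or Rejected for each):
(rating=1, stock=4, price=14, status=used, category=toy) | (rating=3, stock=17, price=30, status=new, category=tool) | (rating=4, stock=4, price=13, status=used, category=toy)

Every 'Accepted' example satisfies: stock ≥ 10 AND price ≥ 10. None of the 'Rejected' examples do.
(rating=1, stock=4, price=14, status=used, category=toy) → stock = 4, price = 14 → Rejected. (rating=3, stock=17, price=30, status=new, category=tool) → stock = 17, price = 30 → Accepted. (rating=4, stock=4, price=13, status=used, category=toy) → stock = 4, price = 13 → Rejected.

Rejected, Accepted, Rejected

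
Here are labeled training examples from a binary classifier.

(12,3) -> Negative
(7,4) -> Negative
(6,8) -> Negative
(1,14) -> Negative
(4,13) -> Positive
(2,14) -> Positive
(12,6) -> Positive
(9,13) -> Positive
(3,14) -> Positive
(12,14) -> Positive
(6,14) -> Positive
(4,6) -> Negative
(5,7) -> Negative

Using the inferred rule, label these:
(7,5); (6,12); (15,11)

Negative, Positive, Positive

One predicate separates the groups cleanly: sum ≥ 16.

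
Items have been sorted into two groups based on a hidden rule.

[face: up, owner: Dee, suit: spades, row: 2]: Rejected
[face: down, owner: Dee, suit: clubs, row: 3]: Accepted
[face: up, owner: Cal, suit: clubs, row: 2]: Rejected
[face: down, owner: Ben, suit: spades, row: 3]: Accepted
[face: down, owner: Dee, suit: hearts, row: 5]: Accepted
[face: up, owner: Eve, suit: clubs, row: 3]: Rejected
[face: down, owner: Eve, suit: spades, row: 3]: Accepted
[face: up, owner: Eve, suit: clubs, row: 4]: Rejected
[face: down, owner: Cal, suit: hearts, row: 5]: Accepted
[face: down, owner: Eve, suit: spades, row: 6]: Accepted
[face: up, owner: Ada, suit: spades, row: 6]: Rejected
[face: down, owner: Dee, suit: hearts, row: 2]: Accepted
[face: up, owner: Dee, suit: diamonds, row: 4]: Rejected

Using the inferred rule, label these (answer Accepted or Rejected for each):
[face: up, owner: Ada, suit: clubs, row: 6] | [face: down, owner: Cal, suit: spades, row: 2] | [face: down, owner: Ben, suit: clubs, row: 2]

Rejected, Accepted, Accepted

One predicate separates the groups cleanly: face is down.
[face: up, owner: Ada, suit: clubs, row: 6]: face is up, fails this test → Rejected. [face: down, owner: Cal, suit: spades, row: 2]: face is down, passes → Accepted. [face: down, owner: Ben, suit: clubs, row: 2]: face is down, passes → Accepted.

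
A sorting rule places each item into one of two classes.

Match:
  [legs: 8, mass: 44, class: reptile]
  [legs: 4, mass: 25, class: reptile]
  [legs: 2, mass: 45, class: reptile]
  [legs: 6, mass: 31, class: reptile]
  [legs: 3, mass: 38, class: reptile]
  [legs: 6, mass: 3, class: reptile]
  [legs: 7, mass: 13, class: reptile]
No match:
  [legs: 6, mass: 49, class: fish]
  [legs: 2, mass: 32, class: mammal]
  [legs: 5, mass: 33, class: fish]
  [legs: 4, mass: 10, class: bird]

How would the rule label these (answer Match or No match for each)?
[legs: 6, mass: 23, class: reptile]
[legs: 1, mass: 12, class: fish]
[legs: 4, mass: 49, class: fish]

'Match' ⟺ class is reptile.
[legs: 6, mass: 23, class: reptile]: class is reptile — matches, so Match. [legs: 1, mass: 12, class: fish]: class is fish — fails this test, so No match. [legs: 4, mass: 49, class: fish]: class is fish — fails this test, so No match.

Match, No match, No match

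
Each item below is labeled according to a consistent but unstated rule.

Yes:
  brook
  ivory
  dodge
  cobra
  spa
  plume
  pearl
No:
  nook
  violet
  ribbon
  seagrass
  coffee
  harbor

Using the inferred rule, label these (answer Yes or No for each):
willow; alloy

Rule: odd length. This holds for each 'Yes' example and fails for each 'No' one.
willow → length 6 → No. alloy → length 5 → Yes.

No, Yes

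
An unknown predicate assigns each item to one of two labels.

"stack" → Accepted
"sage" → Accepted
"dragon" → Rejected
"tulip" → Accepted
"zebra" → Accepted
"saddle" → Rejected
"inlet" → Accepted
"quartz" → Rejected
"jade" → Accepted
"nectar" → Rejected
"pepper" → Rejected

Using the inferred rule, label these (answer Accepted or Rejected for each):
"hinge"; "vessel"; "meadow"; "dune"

The pattern is that an item is 'Accepted' exactly when: length ≤ 5.

Accepted, Rejected, Rejected, Accepted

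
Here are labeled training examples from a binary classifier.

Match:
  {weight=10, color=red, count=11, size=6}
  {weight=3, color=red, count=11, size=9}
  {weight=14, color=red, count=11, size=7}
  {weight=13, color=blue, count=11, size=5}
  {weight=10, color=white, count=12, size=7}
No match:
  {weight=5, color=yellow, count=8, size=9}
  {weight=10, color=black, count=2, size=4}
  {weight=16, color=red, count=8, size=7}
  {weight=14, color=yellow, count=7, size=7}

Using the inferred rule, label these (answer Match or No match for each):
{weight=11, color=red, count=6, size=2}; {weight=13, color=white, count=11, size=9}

'Match' ⟺ count ≥ 11.
{weight=11, color=red, count=6, size=2} → count = 6 → No match.
{weight=13, color=white, count=11, size=9} → count = 11 → Match.

No match, Match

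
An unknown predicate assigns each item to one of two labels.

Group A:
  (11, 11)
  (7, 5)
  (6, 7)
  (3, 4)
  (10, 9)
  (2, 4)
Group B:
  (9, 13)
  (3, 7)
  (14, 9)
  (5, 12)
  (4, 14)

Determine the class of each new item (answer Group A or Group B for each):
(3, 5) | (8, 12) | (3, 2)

Group A, Group B, Group A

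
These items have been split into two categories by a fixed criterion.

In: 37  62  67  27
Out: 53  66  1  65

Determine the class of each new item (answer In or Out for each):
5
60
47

Out, Out, In

Comparing the two groups points to one rule — ≡ 2 (mod 5).
5: Out (5 mod 5 = 0). 60: Out (60 mod 5 = 0). 47: In (47 mod 5 = 2).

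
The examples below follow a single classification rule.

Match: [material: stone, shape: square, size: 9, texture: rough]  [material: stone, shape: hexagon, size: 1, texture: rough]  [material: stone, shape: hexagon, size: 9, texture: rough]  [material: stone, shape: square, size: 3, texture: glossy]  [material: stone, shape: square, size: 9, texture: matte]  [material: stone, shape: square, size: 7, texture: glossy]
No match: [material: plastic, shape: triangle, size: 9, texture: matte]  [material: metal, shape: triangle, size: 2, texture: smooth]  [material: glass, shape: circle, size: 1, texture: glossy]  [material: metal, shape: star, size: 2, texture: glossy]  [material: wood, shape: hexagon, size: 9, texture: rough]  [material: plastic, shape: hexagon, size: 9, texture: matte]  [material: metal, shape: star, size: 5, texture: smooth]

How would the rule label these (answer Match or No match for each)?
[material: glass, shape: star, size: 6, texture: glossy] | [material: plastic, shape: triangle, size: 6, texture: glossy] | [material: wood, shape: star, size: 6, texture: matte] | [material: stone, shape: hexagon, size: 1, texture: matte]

No match, No match, No match, Match

Checking candidate rules against both groups, what survives is: material is stone.
[material: glass, shape: star, size: 6, texture: glossy] → material is glass → No match.
[material: plastic, shape: triangle, size: 6, texture: glossy] → material is plastic → No match.
[material: wood, shape: star, size: 6, texture: matte] → material is wood → No match.
[material: stone, shape: hexagon, size: 1, texture: matte] → material is stone → Match.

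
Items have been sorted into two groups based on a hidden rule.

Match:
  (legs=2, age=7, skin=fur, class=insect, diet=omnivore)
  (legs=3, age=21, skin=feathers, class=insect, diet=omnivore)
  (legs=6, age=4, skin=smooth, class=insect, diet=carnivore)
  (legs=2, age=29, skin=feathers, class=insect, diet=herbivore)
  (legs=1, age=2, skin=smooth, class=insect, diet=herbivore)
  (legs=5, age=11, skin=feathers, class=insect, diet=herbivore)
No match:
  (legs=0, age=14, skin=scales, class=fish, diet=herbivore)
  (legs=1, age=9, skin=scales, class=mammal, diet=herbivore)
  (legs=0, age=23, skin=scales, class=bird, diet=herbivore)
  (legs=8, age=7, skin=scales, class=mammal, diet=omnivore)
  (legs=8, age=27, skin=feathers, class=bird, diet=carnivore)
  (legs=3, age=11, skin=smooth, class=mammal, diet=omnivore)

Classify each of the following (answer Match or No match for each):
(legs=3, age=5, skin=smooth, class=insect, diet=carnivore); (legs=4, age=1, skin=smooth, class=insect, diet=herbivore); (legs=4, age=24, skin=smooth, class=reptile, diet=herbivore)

Match, Match, No match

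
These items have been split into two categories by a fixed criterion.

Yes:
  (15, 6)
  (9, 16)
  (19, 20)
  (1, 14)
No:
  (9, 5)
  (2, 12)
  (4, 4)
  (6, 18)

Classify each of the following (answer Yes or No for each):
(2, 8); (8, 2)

No, No

Looking at the examples, the only property every 'Yes' case has and every 'No' case lacks is: sum is odd.
No: (2, 8), since 2+8 = 10.
No: (8, 2), since 8+2 = 10.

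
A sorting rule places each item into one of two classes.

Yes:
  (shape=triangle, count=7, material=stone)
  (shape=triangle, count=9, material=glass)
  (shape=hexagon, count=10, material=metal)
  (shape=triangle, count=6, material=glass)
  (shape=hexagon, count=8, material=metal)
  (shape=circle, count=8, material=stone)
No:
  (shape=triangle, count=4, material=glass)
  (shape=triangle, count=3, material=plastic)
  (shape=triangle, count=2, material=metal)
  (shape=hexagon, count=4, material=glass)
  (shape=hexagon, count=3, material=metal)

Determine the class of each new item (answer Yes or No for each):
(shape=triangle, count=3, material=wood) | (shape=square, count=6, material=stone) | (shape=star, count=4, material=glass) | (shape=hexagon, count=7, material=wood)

No, Yes, No, Yes

All 'Yes' examples share one property — count ≥ 6 — and every 'No' example lacks it.
(shape=triangle, count=3, material=wood) — count = 3, hence No.
(shape=square, count=6, material=stone) — count = 6, hence Yes.
(shape=star, count=4, material=glass) — count = 4, hence No.
(shape=hexagon, count=7, material=wood) — count = 7, hence Yes.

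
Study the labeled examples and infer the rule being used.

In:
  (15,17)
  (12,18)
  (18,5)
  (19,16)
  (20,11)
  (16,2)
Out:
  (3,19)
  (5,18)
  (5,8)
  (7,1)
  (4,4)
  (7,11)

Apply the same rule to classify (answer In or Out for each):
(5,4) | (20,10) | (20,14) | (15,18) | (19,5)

Out, In, In, In, In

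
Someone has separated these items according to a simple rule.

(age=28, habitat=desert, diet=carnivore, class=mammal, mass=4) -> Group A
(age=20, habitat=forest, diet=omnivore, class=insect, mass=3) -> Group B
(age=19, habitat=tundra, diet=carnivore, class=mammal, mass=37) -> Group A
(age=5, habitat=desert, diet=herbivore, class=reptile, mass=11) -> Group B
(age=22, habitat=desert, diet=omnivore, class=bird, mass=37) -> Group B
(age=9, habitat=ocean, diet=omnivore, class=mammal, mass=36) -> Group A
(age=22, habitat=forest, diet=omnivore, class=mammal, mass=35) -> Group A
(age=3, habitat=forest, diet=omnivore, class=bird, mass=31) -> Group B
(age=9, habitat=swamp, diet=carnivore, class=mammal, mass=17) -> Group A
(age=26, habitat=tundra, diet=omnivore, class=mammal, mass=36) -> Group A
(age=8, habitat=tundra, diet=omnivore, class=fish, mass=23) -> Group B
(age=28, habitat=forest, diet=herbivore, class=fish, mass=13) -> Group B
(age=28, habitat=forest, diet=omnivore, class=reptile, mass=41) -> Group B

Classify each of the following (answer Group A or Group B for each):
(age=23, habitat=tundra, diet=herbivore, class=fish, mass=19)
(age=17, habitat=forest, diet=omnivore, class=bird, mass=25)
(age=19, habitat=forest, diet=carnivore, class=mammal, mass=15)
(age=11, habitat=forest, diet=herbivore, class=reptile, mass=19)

'Group A' ⟺ class is mammal.

Group B, Group B, Group A, Group B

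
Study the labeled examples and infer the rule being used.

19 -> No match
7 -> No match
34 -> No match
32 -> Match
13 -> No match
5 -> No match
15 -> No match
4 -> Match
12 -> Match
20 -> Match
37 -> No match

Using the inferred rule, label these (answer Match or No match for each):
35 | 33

The distinguishing property — multiple of 4 — holds for all the 'Match' cases and none of the 'No match' cases.

No match, No match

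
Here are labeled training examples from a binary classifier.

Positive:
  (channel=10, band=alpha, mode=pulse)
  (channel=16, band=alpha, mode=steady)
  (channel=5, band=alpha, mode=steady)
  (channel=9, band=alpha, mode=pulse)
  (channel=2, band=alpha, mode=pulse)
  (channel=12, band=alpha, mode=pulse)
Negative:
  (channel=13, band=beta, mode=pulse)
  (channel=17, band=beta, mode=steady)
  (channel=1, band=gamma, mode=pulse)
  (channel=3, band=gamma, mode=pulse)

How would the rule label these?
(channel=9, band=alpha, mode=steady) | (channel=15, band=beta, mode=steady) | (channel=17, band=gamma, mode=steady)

Positive, Negative, Negative

Rule: band is alpha. This holds for each 'Positive' example and fails for each 'Negative' one.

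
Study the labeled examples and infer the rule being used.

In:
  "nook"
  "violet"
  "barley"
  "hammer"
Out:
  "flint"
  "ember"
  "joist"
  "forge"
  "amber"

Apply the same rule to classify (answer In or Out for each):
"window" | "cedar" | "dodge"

'In' ⟺ even length.
"window": length 6, matches → In. "cedar": length 5, does not fit → Out. "dodge": length 5, does not fit → Out.

In, Out, Out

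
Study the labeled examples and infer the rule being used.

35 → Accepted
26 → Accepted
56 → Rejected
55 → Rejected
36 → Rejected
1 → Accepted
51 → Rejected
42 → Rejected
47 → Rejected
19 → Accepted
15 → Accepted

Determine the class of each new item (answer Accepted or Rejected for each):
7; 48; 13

'Accepted' ⟺ at most 35.
7: Accepted (7 ≤ 35).
48: Rejected (48 > 35).
13: Accepted (13 ≤ 35).

Accepted, Rejected, Accepted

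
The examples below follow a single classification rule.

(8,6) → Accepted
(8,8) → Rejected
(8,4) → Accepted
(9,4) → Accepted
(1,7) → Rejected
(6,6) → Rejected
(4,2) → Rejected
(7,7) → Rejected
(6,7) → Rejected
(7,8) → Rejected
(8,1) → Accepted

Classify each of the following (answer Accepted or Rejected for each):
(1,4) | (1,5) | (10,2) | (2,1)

Rejected, Rejected, Accepted, Rejected

The simplest hypothesis consistent with all the labels is: first > second AND sum ≥ 8.
(1,4): Rejected (1 < 4, 1+4 = 5).
(1,5): Rejected (1 < 5, 1+5 = 6).
(10,2): Accepted (10 > 2, 10+2 = 12).
(2,1): Rejected (2 > 1, 2+1 = 3).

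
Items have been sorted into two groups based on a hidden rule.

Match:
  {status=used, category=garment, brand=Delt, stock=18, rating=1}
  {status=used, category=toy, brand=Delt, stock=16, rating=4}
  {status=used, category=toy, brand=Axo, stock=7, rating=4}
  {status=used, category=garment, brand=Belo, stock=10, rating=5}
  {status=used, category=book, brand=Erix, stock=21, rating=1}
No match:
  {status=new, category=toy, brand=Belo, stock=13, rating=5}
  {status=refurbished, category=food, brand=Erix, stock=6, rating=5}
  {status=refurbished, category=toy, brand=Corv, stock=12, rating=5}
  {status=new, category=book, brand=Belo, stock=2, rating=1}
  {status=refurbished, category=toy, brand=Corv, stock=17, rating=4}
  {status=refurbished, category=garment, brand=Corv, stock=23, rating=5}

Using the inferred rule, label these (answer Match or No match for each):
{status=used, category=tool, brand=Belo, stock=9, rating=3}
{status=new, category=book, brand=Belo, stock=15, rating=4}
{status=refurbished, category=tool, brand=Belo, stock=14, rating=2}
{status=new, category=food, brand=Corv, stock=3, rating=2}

Match, No match, No match, No match

The distinguishing property — status is used — holds for all the 'Match' cases and none of the 'No match' cases.
{status=used, category=tool, brand=Belo, stock=9, rating=3}: status is used, meets the rule → Match. {status=new, category=book, brand=Belo, stock=15, rating=4}: status is new, lacks this property → No match. {status=refurbished, category=tool, brand=Belo, stock=14, rating=2}: status is refurbished, lacks this property → No match. {status=new, category=food, brand=Corv, stock=3, rating=2}: status is new, lacks this property → No match.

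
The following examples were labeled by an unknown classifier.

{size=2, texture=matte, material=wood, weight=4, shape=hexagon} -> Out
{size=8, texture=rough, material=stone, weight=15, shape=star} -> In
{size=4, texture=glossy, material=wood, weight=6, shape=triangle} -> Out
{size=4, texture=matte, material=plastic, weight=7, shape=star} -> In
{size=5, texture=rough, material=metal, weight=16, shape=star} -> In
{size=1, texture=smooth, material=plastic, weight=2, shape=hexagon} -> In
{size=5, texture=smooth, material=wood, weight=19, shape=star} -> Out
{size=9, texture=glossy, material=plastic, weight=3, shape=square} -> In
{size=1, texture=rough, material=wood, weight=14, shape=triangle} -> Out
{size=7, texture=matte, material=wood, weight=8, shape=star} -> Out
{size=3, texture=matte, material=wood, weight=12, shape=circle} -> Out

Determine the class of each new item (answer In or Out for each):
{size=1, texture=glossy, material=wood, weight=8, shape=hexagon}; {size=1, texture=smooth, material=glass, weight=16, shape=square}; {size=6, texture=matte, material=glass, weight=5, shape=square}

Out, In, In

The pattern is that an item is 'In' exactly when: material is not wood.
{size=1, texture=glossy, material=wood, weight=8, shape=hexagon} → material is wood → Out. {size=1, texture=smooth, material=glass, weight=16, shape=square} → material is glass → In. {size=6, texture=matte, material=glass, weight=5, shape=square} → material is glass → In.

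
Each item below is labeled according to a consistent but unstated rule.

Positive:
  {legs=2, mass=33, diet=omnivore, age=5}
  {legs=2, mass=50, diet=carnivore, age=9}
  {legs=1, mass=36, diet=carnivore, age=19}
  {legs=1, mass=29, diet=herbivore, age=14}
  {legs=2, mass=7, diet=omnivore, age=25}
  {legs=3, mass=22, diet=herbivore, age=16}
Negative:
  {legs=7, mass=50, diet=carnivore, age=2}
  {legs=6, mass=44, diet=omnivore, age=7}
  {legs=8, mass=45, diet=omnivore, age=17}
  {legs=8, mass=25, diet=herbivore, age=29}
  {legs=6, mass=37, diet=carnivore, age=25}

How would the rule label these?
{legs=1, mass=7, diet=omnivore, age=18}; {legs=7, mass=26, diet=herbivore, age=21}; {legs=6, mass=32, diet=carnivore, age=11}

One predicate separates the groups cleanly: legs ≤ 3.

Positive, Negative, Negative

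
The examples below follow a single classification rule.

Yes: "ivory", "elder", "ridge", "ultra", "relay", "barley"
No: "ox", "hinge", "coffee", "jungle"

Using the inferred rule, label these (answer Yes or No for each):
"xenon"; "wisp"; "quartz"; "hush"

All 'Yes' examples share one property — contains 'r' — and every 'No' example lacks it.

No, No, Yes, No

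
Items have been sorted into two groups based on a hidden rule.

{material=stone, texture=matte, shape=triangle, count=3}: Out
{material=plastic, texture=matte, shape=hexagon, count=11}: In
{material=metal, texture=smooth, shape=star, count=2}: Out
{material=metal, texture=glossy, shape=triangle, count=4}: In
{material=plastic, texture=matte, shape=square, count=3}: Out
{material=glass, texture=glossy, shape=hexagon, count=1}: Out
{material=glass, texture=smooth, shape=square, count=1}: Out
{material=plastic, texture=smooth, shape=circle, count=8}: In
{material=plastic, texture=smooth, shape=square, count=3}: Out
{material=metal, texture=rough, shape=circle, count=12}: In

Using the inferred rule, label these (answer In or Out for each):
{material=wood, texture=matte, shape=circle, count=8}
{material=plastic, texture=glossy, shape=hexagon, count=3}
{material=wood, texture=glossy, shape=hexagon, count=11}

In, Out, In

The classifier is using: count ≥ 4.
In: {material=wood, texture=matte, shape=circle, count=8}, since count = 8.
Out: {material=plastic, texture=glossy, shape=hexagon, count=3}, since count = 3.
In: {material=wood, texture=glossy, shape=hexagon, count=11}, since count = 11.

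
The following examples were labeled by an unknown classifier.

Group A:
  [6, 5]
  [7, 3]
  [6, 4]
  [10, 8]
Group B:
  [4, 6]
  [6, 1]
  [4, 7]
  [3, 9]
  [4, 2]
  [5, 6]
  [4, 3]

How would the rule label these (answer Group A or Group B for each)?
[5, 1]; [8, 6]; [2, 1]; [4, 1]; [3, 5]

Group B, Group A, Group B, Group B, Group B

The common property of the 'Group A' items is: first > second AND sum ≥ 10. No 'Group B' item has it.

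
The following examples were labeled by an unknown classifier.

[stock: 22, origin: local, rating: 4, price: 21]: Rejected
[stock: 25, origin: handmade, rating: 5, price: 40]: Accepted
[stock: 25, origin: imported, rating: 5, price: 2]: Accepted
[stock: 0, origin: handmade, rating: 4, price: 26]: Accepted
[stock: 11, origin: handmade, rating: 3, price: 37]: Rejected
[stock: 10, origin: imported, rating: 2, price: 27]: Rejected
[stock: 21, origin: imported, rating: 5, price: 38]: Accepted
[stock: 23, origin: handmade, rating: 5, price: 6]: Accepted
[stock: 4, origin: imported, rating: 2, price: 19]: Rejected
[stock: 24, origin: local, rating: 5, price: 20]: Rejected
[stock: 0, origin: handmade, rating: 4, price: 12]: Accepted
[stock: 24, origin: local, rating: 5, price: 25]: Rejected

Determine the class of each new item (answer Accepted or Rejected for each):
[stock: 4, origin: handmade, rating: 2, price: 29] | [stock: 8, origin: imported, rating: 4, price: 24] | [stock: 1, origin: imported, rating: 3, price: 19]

One predicate separates the groups cleanly: origin is not local AND rating ≥ 4.
Rejected: [stock: 4, origin: handmade, rating: 2, price: 29], since origin is handmade, rating = 2. Accepted: [stock: 8, origin: imported, rating: 4, price: 24], since origin is imported, rating = 4. Rejected: [stock: 1, origin: imported, rating: 3, price: 19], since origin is imported, rating = 3.

Rejected, Accepted, Rejected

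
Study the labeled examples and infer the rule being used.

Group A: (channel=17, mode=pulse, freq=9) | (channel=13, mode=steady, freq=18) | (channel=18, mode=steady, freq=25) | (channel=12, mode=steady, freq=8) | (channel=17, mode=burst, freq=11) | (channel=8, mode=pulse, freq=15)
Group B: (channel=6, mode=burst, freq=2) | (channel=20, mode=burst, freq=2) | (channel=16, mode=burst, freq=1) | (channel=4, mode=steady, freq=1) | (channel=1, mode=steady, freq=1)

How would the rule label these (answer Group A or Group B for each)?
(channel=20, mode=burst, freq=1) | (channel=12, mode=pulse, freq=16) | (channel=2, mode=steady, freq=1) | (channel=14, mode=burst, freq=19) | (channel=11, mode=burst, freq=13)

Group B, Group A, Group B, Group A, Group A

All 'Group A' examples share one property — freq ≥ 8 — and every 'Group B' example lacks it.
(channel=20, mode=burst, freq=1) → freq = 1 → Group B.
(channel=12, mode=pulse, freq=16) → freq = 16 → Group A.
(channel=2, mode=steady, freq=1) → freq = 1 → Group B.
(channel=14, mode=burst, freq=19) → freq = 19 → Group A.
(channel=11, mode=burst, freq=13) → freq = 13 → Group A.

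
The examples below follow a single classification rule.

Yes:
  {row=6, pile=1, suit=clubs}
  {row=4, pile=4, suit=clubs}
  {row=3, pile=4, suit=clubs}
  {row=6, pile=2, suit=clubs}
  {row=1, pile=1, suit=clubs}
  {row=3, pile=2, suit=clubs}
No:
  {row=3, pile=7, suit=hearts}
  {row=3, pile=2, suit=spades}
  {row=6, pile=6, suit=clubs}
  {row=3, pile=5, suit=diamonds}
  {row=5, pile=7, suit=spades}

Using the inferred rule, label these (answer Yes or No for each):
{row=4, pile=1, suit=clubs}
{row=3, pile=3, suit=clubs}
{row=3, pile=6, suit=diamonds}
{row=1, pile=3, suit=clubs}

Yes, Yes, No, Yes

'Yes' ⟺ suit is clubs AND pile ≤ 4.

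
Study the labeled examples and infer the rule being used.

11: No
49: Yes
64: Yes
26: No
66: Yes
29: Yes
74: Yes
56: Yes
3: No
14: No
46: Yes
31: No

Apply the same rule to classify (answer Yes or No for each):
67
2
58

Yes, No, Yes

The rule appears to be: digit sum ≥ 9.
67: digit sum 6+7 = 13, qualifies → Yes. 2: digit sum 2, does not pass → No. 58: digit sum 5+8 = 13, qualifies → Yes.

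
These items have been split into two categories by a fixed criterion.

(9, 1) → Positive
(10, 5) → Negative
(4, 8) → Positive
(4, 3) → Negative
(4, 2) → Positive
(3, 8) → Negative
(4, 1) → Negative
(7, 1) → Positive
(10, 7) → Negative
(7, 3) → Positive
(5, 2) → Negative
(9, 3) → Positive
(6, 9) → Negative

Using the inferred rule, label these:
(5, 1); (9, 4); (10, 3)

The pattern is that an item is 'Positive' exactly when: sum is even.
(5, 1) — 5+1 = 6, hence Positive. (9, 4) — 9+4 = 13, hence Negative. (10, 3) — 10+3 = 13, hence Negative.

Positive, Negative, Negative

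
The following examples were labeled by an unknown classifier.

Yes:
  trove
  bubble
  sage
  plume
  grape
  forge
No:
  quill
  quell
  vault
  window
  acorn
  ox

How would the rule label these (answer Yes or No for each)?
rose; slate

Yes, Yes

Rule: ends with 'e'. This holds for each 'Yes' example and fails for each 'No' one.
rose: ends with 'e', qualifies → Yes. slate: ends with 'e', qualifies → Yes.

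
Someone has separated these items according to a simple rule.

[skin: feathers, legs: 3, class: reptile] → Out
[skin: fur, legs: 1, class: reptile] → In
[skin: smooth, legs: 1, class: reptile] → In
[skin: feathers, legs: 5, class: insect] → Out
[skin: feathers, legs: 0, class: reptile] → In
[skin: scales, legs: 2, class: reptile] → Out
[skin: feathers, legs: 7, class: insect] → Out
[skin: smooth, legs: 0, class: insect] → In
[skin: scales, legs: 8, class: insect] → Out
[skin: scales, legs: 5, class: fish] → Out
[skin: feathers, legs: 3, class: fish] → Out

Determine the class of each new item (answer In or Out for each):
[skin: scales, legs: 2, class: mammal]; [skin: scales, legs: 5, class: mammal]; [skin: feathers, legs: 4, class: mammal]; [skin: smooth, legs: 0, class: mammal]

Every 'In' example satisfies: legs ≤ 1. None of the 'Out' examples do.
[skin: scales, legs: 2, class: mammal]: legs = 2, lacks this property → Out.
[skin: scales, legs: 5, class: mammal]: legs = 5, lacks this property → Out.
[skin: feathers, legs: 4, class: mammal]: legs = 4, lacks this property → Out.
[skin: smooth, legs: 0, class: mammal]: legs = 0, satisfies this → In.

Out, Out, Out, In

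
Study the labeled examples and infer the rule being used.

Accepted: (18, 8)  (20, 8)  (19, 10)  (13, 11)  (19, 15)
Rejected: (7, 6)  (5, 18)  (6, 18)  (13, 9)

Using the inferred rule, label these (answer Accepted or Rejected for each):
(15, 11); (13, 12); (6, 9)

The rule appears to be: first > second AND sum ≥ 23.

Accepted, Accepted, Rejected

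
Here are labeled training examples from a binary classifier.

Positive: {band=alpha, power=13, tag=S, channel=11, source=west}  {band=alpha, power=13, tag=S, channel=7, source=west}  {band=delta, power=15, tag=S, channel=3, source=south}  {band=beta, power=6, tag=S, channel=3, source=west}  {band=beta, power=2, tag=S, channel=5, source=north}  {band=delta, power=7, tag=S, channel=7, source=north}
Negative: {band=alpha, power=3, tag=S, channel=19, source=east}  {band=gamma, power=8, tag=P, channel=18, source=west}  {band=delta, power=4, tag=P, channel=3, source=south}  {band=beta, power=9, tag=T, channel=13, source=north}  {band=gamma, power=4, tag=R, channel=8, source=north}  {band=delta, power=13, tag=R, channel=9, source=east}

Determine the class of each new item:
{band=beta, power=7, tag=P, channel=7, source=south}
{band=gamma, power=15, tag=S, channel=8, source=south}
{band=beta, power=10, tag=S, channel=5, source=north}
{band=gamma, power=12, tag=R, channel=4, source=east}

The pattern is that an item is 'Positive' exactly when: tag is S AND channel ≤ 11.
{band=beta, power=7, tag=P, channel=7, source=south}: Negative (tag is P, channel = 7).
{band=gamma, power=15, tag=S, channel=8, source=south}: Positive (tag is S, channel = 8).
{band=beta, power=10, tag=S, channel=5, source=north}: Positive (tag is S, channel = 5).
{band=gamma, power=12, tag=R, channel=4, source=east}: Negative (tag is R, channel = 4).

Negative, Positive, Positive, Negative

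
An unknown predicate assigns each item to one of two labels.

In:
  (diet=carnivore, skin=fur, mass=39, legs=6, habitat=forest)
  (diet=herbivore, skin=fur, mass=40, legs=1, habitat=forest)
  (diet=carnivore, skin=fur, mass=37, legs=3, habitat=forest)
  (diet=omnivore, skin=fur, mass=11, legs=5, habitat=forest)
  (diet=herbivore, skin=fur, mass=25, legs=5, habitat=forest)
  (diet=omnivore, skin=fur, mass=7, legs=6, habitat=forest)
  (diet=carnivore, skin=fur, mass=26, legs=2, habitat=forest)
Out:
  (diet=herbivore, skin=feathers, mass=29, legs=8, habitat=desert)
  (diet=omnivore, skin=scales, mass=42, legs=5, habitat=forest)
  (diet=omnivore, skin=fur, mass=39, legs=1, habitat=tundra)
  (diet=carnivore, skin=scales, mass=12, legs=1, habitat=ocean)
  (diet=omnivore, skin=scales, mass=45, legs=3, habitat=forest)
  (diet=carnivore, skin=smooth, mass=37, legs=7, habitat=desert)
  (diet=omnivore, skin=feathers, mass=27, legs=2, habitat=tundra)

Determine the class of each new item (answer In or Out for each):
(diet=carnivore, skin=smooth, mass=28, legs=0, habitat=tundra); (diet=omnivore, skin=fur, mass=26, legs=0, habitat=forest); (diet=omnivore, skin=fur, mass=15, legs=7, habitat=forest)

The rule appears to be: habitat is forest AND skin is fur.
(diet=carnivore, skin=smooth, mass=28, legs=0, habitat=tundra): Out (habitat is tundra, skin is smooth).
(diet=omnivore, skin=fur, mass=26, legs=0, habitat=forest): In (habitat is forest, skin is fur).
(diet=omnivore, skin=fur, mass=15, legs=7, habitat=forest): In (habitat is forest, skin is fur).

Out, In, In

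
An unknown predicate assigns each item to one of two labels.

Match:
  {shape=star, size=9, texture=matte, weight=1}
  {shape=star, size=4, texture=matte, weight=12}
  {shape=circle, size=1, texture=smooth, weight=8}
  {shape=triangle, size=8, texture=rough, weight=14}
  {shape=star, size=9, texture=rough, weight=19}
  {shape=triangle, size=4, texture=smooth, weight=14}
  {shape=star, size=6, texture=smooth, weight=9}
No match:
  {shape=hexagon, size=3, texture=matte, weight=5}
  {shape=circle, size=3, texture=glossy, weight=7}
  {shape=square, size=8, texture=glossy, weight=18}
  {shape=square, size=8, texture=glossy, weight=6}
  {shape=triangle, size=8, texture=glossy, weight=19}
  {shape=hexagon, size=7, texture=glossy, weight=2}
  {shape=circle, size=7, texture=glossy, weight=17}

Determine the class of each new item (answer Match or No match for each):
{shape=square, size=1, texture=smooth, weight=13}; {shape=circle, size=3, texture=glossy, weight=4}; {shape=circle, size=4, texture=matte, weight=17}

Match, No match, Match

The pattern is that an item is 'Match' exactly when: texture is not glossy AND size ≠ 3.
{shape=square, size=1, texture=smooth, weight=13}: texture is smooth, size = 1, passes → Match.
{shape=circle, size=3, texture=glossy, weight=4}: texture is glossy, size = 3, doesn't qualify → No match.
{shape=circle, size=4, texture=matte, weight=17}: texture is matte, size = 4, passes → Match.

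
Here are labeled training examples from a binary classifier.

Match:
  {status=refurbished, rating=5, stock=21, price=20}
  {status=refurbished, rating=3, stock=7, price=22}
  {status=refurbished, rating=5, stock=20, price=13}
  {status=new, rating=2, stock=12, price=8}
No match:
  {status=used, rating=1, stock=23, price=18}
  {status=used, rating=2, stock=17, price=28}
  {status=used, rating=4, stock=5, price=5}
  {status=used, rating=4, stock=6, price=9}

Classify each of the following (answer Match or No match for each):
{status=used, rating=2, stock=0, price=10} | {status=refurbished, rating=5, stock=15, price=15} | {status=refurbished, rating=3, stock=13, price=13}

Every 'Match' example satisfies: status is not used. None of the 'No match' examples do.
{status=used, rating=2, stock=0, price=10}: status is used — fails the rule, so No match.
{status=refurbished, rating=5, stock=15, price=15}: status is refurbished — has this property, so Match.
{status=refurbished, rating=3, stock=13, price=13}: status is refurbished — has this property, so Match.

No match, Match, Match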